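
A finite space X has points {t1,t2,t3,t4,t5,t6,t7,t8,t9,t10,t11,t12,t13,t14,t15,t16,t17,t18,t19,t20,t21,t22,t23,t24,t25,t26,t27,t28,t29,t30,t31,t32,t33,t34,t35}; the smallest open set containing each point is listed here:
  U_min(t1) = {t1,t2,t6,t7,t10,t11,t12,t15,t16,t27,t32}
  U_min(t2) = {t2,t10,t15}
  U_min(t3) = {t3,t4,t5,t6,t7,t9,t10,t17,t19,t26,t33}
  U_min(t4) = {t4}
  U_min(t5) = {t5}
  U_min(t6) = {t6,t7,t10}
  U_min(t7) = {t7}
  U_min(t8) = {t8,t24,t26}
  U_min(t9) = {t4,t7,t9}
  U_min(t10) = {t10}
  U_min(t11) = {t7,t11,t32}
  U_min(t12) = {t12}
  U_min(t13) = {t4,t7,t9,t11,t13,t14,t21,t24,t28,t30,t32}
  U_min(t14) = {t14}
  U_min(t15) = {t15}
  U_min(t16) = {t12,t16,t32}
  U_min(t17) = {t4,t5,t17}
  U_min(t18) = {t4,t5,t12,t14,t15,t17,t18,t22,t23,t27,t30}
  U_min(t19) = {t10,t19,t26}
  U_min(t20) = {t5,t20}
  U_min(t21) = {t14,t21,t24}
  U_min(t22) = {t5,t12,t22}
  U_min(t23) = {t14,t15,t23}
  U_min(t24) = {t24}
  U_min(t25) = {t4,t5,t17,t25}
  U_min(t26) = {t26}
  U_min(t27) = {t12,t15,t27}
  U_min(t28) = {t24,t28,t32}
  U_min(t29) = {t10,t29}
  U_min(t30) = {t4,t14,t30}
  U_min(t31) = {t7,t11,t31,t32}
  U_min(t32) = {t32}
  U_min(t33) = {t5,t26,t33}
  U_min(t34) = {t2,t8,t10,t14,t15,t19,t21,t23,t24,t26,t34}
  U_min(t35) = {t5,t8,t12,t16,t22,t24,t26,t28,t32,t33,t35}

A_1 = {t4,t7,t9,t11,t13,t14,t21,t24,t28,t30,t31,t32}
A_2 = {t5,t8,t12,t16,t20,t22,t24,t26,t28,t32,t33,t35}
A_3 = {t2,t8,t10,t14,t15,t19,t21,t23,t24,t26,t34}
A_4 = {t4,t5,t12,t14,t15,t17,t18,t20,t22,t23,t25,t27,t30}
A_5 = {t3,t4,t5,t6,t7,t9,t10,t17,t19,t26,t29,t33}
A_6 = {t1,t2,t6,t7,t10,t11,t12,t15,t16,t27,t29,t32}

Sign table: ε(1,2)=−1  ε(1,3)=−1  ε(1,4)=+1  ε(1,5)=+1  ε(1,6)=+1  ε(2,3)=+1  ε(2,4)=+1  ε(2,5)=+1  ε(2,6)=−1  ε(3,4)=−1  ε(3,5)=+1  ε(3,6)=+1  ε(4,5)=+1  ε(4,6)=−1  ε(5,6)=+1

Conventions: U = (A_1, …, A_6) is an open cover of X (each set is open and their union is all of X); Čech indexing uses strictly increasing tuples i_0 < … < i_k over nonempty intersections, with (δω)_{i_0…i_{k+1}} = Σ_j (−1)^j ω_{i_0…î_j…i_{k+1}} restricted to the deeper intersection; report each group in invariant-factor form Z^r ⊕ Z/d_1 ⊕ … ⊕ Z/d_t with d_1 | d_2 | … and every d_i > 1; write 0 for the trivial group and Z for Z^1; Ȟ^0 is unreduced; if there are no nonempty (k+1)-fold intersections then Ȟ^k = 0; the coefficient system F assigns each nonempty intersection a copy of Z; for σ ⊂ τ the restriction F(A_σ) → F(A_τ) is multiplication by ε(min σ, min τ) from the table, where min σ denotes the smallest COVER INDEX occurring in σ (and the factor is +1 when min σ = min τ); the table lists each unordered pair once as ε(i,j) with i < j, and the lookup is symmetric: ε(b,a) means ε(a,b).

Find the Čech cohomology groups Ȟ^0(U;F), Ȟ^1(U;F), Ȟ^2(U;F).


intersection data:
  A12={t24,t28,t32} A13={t14,t21,t24} A14={t4,t14,t30} A15={t4,t7,t9} A16={t7,t11,t32} A23={t8,t24,t26} A24={t5,t12,t20,t22} A25={t5,t26,t33} A26={t12,t16,t32} A34={t14,t15,t23} A35={t10,t19,t26} A36={t2,t10,t15} A45={t4,t5,t17} A46={t12,t15,t27} A56={t6,t7,t10,t29}
  A123={t24} A126={t32} A134={t14} A145={t4} A156={t7} A235={t26} A245={t5} A246={t12} A346={t15} A356={t10}
C dims 6,15,10; δ0: rk 6, SNF 1^5·2; δ1: rk 9, SNF 1^9
Ȟ^0 = (6 − 6) − 0 = 0, so Ȟ^0 ≅ 0
Ȟ^1 = (15 − 9) − 6 = 0 plus torsion [2], so Ȟ^1 ≅ Z/2
Ȟ^2 = (10 − 0) − 9 = 1, so Ȟ^2 ≅ Z

Ȟ^0(U;F) ≅ 0, Ȟ^1(U;F) ≅ Z/2 and Ȟ^2(U;F) ≅ Z


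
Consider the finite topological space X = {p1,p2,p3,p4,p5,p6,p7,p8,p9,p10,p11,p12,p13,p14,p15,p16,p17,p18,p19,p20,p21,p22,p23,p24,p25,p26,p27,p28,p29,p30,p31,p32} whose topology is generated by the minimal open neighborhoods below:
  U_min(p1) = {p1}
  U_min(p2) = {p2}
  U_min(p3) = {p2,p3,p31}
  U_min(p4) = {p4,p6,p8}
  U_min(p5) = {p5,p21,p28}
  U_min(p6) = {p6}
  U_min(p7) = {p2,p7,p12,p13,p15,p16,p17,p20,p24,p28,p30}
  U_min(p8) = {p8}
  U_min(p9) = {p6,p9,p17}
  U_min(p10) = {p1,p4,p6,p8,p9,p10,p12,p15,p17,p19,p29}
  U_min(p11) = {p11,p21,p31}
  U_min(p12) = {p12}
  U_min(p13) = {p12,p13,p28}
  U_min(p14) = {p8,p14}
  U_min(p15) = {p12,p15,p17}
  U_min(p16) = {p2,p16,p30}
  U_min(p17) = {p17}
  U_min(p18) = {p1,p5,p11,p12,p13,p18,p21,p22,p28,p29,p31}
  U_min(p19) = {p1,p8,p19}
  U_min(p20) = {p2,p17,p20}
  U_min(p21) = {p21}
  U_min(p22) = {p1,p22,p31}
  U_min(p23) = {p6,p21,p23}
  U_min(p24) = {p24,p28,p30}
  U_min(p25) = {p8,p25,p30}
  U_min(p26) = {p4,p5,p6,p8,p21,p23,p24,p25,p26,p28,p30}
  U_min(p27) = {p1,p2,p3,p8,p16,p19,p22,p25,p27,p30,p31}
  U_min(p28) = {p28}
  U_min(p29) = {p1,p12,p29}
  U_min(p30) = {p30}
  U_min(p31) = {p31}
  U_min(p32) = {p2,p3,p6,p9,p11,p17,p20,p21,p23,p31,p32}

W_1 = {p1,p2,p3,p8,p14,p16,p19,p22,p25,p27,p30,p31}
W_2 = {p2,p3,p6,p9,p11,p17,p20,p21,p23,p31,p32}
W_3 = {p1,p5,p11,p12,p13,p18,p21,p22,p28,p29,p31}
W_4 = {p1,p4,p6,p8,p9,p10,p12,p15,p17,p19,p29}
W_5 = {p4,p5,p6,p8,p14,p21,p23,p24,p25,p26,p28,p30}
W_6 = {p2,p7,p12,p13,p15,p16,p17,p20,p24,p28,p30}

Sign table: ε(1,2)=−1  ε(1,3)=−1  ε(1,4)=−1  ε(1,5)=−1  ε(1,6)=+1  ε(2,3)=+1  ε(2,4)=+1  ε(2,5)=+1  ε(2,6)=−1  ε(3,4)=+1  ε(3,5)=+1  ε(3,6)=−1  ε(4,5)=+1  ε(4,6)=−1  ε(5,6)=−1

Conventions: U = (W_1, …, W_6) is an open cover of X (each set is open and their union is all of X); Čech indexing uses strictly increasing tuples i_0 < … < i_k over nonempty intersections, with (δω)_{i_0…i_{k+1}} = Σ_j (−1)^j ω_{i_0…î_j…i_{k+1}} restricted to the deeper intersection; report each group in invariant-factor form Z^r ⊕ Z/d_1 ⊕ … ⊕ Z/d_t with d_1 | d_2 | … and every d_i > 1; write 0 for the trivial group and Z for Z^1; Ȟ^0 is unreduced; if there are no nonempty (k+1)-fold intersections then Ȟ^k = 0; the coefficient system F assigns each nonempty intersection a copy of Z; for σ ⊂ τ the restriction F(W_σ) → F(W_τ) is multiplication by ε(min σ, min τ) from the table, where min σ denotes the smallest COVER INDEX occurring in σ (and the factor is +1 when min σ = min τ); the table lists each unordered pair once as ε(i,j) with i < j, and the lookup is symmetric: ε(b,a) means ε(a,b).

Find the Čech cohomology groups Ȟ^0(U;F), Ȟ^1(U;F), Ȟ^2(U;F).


nerve simplices:
  W12={p2,p3,p31} W13={p1,p22,p31} W14={p1,p8,p19} W15={p8,p14,p25,p30} W16={p2,p16,p30} W23={p11,p21,p31} W24={p6,p9,p17} W25={p6,p21,p23} W26={p2,p17,p20} W34={p1,p12,p29} W35={p5,p21,p28} W36={p12,p13,p28} W45={p4,p6,p8} W46={p12,p15,p17} W56={p24,p28,p30}
  W123={p31} W126={p2} W134={p1} W145={p8} W156={p30} W235={p21} W245={p6} W246={p17} W346={p12} W356={p28}
C dims 6,15,10; δ0: rk 5, SNF 1^5; δ1: rk 10, SNF 1^9·2
degree 0: 6−5−0 = 1 → Ȟ^0 ≅ Z
degree 1: 15−10−5 = 0 → Ȟ^1 ≅ 0
degree 2: 10−0−10 = 0 plus torsion [2] → Ȟ^2 ≅ Z/2

Ȟ^0(U;F) ≅ Z; Ȟ^1(U;F) ≅ 0; Ȟ^2(U;F) ≅ Z/2


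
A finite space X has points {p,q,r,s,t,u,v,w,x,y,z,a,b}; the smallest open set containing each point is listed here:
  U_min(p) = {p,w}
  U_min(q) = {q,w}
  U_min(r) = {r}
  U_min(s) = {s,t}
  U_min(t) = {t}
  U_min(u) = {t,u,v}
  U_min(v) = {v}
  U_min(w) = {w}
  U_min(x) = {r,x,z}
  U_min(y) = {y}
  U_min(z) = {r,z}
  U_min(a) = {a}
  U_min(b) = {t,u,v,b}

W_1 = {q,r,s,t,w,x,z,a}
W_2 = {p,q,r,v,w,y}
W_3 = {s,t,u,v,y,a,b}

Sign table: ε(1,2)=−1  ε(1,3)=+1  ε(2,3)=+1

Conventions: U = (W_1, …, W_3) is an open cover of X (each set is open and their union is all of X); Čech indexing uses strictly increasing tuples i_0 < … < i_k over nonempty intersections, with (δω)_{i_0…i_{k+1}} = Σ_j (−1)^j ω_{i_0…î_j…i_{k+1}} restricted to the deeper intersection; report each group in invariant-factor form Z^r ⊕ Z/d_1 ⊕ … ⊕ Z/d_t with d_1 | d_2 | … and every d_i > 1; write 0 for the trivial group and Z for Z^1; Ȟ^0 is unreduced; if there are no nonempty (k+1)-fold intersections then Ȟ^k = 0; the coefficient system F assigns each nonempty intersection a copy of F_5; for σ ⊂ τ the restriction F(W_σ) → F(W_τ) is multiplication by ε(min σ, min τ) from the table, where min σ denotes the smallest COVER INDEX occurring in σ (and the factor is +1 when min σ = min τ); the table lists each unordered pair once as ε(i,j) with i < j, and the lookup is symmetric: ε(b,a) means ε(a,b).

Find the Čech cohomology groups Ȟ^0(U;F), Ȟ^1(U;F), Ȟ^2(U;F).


Ȟ^0 = 0, Ȟ^1 = 0 and Ȟ^2 = 0

nonempty overlaps:
  W12={q,r,w} W13={s,t,a} W23={v,y}
C dims 3,3; δ0: rk_F5 3
degree 0: 3−3−0 = 0 → Ȟ^0 ≅ 0
degree 1: 3−0−3 = 0 → Ȟ^1 ≅ 0
degree 2: 0−0−0 = 0 → Ȟ^2 ≅ 0


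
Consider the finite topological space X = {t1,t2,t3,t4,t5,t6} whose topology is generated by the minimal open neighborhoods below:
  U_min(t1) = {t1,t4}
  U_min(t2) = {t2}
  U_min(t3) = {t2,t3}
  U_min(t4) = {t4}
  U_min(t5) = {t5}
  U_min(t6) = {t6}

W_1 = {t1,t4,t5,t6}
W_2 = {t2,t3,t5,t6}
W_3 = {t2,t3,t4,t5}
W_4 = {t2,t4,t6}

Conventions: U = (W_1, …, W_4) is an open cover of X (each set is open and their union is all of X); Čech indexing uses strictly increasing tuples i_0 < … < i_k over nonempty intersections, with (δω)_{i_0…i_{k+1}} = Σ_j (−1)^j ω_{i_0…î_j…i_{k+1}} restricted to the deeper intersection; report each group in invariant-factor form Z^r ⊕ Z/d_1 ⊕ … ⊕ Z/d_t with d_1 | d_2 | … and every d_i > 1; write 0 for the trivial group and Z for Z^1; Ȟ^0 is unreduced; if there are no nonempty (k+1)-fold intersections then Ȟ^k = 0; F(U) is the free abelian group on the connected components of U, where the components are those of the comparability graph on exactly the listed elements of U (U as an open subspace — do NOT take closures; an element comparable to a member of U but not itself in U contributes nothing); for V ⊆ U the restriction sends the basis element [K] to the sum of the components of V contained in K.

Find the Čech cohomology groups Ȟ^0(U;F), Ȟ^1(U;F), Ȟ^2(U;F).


Ȟ^0(U;F) ≅ Z^4, Ȟ^1(U;F) ≅ 0, Ȟ^2(U;F) ≅ 0

intersection data:
  W12={t5,t6} W13={t4,t5} W14={t4,t6} W23={t2,t3,t5} W24={t2,t6} W34={t2,t4}
  W123={t5} W124={t6} W134={t4} W234={t2}
components per intersection:
  W1: {t1,t4} {t5} {t6}
  W2: {t2,t3} {t5} {t6}
  W3: {t2,t3} {t4} {t5}
  W4: {t2} {t4} {t6}
  W12: {t5} {t6}
  W13: {t4} {t5}
  W14: {t4} {t6}
  W23: {t2,t3} {t5}
  W24: {t2} {t6}
  W34: {t2} {t4}
  W123: {t5}
  W124: {t6}
  W134: {t4}
  W234: {t2}
C dims 12,12,4; δ0: rk 8, SNF 1^8; δ1: rk 4, SNF 1^4
Ȟ^0 = (12 − 8) − 0 = 4, so Ȟ^0 ≅ Z^4
Ȟ^1 = (12 − 4) − 8 = 0, so Ȟ^1 ≅ 0
Ȟ^2 = (4 − 0) − 4 = 0, so Ȟ^2 ≅ 0


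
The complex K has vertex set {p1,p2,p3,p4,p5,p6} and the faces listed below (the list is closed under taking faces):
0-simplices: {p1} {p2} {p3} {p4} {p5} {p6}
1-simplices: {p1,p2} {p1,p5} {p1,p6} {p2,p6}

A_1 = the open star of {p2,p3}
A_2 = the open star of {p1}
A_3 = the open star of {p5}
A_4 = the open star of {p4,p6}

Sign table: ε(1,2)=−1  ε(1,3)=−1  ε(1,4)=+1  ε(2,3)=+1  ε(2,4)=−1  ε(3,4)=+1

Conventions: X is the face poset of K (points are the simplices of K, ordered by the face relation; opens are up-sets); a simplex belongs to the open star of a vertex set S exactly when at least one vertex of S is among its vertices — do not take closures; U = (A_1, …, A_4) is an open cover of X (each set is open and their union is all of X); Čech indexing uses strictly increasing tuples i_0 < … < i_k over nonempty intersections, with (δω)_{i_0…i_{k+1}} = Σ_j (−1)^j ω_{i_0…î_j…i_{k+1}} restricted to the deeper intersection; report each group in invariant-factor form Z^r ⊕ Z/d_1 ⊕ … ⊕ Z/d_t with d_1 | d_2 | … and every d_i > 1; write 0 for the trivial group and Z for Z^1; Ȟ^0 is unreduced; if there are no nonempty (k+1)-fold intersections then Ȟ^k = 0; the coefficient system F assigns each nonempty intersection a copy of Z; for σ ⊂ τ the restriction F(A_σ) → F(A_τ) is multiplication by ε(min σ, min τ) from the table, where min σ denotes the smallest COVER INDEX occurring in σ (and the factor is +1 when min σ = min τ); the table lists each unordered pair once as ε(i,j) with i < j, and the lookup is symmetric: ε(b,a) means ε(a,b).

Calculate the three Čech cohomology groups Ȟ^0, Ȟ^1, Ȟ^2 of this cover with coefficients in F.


Ȟ^0(U;F) ≅ Z; Ȟ^1(U;F) ≅ Z; Ȟ^2(U;F) ≅ 0

nonempty intersections:
  A1={{p2},{p3},{p1,p2},{p2,p6}} A2={{p1},{p1,p2},{p1,p5},{p1,p6}} A3={{p5},{p1,p5}} A4={{p4},{p6},{p1,p6},{p2,p6}}
  A12={{p1,p2}} A14={{p2,p6}} A23={{p1,p5}} A24={{p1,p6}}
C dims 4,4; δ0: rk 3, SNF 1^3
Ȟ^0: (4−3)−0=1 ⇒ Z
Ȟ^1: (4−0)−3=1 ⇒ Z
Ȟ^2: (0−0)−0=0 ⇒ 0


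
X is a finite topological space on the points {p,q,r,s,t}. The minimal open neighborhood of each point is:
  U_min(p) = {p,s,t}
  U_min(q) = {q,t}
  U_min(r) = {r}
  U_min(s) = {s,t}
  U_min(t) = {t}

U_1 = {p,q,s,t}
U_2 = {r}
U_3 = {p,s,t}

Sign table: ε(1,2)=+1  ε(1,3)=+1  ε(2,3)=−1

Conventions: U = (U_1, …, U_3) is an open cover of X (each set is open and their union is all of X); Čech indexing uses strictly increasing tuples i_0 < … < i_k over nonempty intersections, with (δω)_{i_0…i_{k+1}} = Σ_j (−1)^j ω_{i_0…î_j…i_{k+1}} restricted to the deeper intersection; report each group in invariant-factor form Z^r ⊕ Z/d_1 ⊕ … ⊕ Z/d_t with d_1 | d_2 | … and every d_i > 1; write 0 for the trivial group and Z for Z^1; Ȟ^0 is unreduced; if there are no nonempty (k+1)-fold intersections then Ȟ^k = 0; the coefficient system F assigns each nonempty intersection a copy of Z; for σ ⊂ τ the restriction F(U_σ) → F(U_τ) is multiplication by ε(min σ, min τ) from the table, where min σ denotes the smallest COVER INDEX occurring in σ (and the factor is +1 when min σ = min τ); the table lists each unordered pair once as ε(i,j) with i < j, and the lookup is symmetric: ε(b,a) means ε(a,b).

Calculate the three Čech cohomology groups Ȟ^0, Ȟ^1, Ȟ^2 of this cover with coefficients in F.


nerve simplices:
  U13={p,s,t}
C dims 3,1; δ0: rk 1, SNF 1^1
degree 0: 3−1−0 = 2 → Ȟ^0 ≅ Z^2
degree 1: 1−0−1 = 0 → Ȟ^1 ≅ 0
degree 2: 0−0−0 = 0 → Ȟ^2 ≅ 0

Ȟ^0 = Z^2,  Ȟ^1 = 0,  Ȟ^2 = 0


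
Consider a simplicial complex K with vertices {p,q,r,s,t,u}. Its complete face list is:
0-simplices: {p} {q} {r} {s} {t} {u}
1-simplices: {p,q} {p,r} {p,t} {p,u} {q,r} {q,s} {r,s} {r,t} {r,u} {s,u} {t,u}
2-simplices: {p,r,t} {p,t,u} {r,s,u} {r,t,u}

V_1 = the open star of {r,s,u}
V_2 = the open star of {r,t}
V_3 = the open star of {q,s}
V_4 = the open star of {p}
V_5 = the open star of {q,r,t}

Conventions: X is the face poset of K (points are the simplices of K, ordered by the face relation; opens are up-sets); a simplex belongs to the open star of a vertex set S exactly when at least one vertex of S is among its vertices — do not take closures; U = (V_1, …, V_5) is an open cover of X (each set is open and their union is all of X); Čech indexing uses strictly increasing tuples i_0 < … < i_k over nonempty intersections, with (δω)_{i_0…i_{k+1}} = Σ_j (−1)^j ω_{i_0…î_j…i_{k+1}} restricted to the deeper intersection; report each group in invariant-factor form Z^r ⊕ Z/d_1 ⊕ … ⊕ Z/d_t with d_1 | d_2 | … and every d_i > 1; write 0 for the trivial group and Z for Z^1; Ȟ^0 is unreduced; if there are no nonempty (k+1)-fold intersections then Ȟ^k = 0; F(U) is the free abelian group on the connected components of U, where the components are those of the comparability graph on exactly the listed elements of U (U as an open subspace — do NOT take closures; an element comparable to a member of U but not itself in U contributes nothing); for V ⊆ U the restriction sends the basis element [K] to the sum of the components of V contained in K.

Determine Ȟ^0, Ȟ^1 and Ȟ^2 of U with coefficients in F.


Ȟ^0(U;F) ≅ Z, Ȟ^1(U;F) ≅ Z^2 and Ȟ^2(U;F) ≅ 0

intersection data:
  V1={{r},{s},{u},{p,r},{p,u},{q,r},{q,s},{r,s},{r,t},{r,u},{s,u},{t,u},{p,r,t},{p,t,u},{r,s,u},{r,t,u}} V2={{r},{t},{p,r},{p,t},{q,r},{r,s},{r,t},{r,u},{t,u},{p,r,t},{p,t,u},{r,s,u},{r,t,u}} V3={{q},{s},{p,q},{q,r},{q,s},{r,s},{s,u},{r,s,u}} V4={{p},{p,q},{p,r},{p,t},{p,u},{p,r,t},{p,t,u}} V5={{q},{r},{t},{p,q},{p,r},{p,t},{q,r},{q,s},{r,s},{r,t},{r,u},{t,u},{p,r,t},{p,t,u},{r,s,u},{r,t,u}}
  V12={{r},{p,r},{q,r},{r,s},{r,t},{r,u},{t,u},{p,r,t},{p,t,u},{r,s,u},{r,t,u}} V13={{s},{q,r},{q,s},{r,s},{s,u},{r,s,u}} V14={{p,r},{p,u},{p,r,t},{p,t,u}} V15={{r},{p,r},{q,r},{q,s},{r,s},{r,t},{r,u},{t,u},{p,r,t},{p,t,u},{r,s,u},{r,t,u}} V23={{q,r},{r,s},{r,s,u}} V24={{p,r},{p,t},{p,r,t},{p,t,u}} V25={{r},{t},{p,r},{p,t},{q,r},{r,s},{r,t},{r,u},{t,u},{p,r,t},{p,t,u},{r,s,u},{r,t,u}} V34={{p,q}} V35={{q},{p,q},{q,r},{q,s},{r,s},{r,s,u}} V45={{p,q},{p,r},{p,t},{p,r,t},{p,t,u}}
  V123={{q,r},{r,s},{r,s,u}} V124={{p,r},{p,r,t},{p,t,u}} V125={{r},{p,r},{q,r},{r,s},{r,t},{r,u},{t,u},{p,r,t},{p,t,u},{r,s,u},{r,t,u}} V135={{q,r},{q,s},{r,s},{r,s,u}} V145={{p,r},{p,r,t},{p,t,u}} V235={{q,r},{r,s},{r,s,u}} V245={{p,r},{p,t},{p,r,t},{p,t,u}} V345={{p,q}}
  V1235={{q,r},{r,s},{r,s,u}} V1245={{p,r},{p,r,t},{p,t,u}}
components per intersection:
  V1: {{r},{s},{u},{p,r},{p,u},{q,r},{q,s},{r,s},{r,t},{r,u},{s,u},{t,u},{p,r,t},{p,t,u},{r,s,u},{r,t,u}}
  V2: {{r},{t},{p,r},{p,t},{q,r},{r,s},{r,t},{r,u},{t,u},{p,r,t},{p,t,u},{r,s,u},{r,t,u}}
  V3: {{q},{s},{p,q},{q,r},{q,s},{r,s},{s,u},{r,s,u}}
  V4: {{p},{p,q},{p,r},{p,t},{p,u},{p,r,t},{p,t,u}}
  V5: {{q},{r},{t},{p,q},{p,r},{p,t},{q,r},{q,s},{r,s},{r,t},{r,u},{t,u},{p,r,t},{p,t,u},{r,s,u},{r,t,u}}
  V12: {{r},{p,r},{q,r},{r,s},{r,t},{r,u},{t,u},{p,r,t},{p,t,u},{r,s,u},{r,t,u}}
  V13: {{s},{q,s},{r,s},{s,u},{r,s,u}} {{q,r}}
  V14: {{p,r},{p,r,t}} {{p,u},{p,t,u}}
  V15: {{r},{p,r},{q,r},{r,s},{r,t},{r,u},{t,u},{p,r,t},{p,t,u},{r,s,u},{r,t,u}} {{q,s}}
  V23: {{q,r}} {{r,s},{r,s,u}}
  V24: {{p,r},{p,t},{p,r,t},{p,t,u}}
  V25: {{r},{t},{p,r},{p,t},{q,r},{r,s},{r,t},{r,u},{t,u},{p,r,t},{p,t,u},{r,s,u},{r,t,u}}
  V34: {{p,q}}
  V35: {{q},{p,q},{q,r},{q,s}} {{r,s},{r,s,u}}
  V45: {{p,q}} {{p,r},{p,t},{p,r,t},{p,t,u}}
  V123: {{q,r}} {{r,s},{r,s,u}}
  V124: {{p,r},{p,r,t}} {{p,t,u}}
  V125: {{r},{p,r},{q,r},{r,s},{r,t},{r,u},{t,u},{p,r,t},{p,t,u},{r,s,u},{r,t,u}}
  V135: {{q,r}} {{q,s}} {{r,s},{r,s,u}}
  V145: {{p,r},{p,r,t}} {{p,t,u}}
  V235: {{q,r}} {{r,s},{r,s,u}}
  V245: {{p,r},{p,t},{p,r,t},{p,t,u}}
  V345: {{p,q}}
  V1235: {{q,r}} {{r,s},{r,s,u}}
  V1245: {{p,r},{p,r,t}} {{p,t,u}}
C dims 5,16,14,4; δ0: rk 4, SNF 1^4; δ1: rk 10, SNF 1^10; δ2: rk 4, SNF 1^4
Ȟ^0 = (5 − 4) − 0 = 1, so Ȟ^0 ≅ Z
Ȟ^1 = (16 − 10) − 4 = 2, so Ȟ^1 ≅ Z^2
Ȟ^2 = (14 − 4) − 10 = 0, so Ȟ^2 ≅ 0


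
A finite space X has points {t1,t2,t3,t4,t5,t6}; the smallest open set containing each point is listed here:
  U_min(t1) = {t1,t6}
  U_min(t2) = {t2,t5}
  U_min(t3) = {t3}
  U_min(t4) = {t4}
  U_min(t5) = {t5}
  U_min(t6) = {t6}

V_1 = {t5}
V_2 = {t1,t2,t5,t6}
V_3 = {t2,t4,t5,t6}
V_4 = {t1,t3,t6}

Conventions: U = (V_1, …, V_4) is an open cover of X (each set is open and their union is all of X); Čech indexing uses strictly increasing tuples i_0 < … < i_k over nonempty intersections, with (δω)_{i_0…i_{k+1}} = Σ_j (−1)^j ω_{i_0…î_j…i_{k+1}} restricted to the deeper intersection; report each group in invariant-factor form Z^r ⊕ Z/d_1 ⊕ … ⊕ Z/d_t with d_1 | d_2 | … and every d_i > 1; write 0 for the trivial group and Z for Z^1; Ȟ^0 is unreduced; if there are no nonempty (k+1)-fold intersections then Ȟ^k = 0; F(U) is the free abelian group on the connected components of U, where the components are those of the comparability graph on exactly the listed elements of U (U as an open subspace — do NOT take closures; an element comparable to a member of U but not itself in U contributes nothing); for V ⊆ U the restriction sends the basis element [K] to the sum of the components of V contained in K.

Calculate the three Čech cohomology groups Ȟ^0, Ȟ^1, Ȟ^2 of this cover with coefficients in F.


nerve simplices:
  V12={t5} V13={t5} V23={t2,t5,t6} V24={t1,t6} V34={t6}
  V123={t5} V234={t6}
components per intersection:
  V1: {t5}
  V2: {t1,t6} {t2,t5}
  V3: {t2,t5} {t4} {t6}
  V4: {t1,t6} {t3}
  V12: {t5}
  V13: {t5}
  V23: {t2,t5} {t6}
  V24: {t1,t6}
  V34: {t6}
  V123: {t5}
  V234: {t6}
C dims 8,6,2; δ0: rk 4, SNF 1^4; δ1: rk 2, SNF 1^2
degree 0: 8−4−0 = 4 → Ȟ^0 ≅ Z^4
degree 1: 6−2−4 = 0 → Ȟ^1 ≅ 0
degree 2: 2−0−2 = 0 → Ȟ^2 ≅ 0

Ȟ^0 ≅ Z^4, Ȟ^1 ≅ 0 and Ȟ^2 ≅ 0


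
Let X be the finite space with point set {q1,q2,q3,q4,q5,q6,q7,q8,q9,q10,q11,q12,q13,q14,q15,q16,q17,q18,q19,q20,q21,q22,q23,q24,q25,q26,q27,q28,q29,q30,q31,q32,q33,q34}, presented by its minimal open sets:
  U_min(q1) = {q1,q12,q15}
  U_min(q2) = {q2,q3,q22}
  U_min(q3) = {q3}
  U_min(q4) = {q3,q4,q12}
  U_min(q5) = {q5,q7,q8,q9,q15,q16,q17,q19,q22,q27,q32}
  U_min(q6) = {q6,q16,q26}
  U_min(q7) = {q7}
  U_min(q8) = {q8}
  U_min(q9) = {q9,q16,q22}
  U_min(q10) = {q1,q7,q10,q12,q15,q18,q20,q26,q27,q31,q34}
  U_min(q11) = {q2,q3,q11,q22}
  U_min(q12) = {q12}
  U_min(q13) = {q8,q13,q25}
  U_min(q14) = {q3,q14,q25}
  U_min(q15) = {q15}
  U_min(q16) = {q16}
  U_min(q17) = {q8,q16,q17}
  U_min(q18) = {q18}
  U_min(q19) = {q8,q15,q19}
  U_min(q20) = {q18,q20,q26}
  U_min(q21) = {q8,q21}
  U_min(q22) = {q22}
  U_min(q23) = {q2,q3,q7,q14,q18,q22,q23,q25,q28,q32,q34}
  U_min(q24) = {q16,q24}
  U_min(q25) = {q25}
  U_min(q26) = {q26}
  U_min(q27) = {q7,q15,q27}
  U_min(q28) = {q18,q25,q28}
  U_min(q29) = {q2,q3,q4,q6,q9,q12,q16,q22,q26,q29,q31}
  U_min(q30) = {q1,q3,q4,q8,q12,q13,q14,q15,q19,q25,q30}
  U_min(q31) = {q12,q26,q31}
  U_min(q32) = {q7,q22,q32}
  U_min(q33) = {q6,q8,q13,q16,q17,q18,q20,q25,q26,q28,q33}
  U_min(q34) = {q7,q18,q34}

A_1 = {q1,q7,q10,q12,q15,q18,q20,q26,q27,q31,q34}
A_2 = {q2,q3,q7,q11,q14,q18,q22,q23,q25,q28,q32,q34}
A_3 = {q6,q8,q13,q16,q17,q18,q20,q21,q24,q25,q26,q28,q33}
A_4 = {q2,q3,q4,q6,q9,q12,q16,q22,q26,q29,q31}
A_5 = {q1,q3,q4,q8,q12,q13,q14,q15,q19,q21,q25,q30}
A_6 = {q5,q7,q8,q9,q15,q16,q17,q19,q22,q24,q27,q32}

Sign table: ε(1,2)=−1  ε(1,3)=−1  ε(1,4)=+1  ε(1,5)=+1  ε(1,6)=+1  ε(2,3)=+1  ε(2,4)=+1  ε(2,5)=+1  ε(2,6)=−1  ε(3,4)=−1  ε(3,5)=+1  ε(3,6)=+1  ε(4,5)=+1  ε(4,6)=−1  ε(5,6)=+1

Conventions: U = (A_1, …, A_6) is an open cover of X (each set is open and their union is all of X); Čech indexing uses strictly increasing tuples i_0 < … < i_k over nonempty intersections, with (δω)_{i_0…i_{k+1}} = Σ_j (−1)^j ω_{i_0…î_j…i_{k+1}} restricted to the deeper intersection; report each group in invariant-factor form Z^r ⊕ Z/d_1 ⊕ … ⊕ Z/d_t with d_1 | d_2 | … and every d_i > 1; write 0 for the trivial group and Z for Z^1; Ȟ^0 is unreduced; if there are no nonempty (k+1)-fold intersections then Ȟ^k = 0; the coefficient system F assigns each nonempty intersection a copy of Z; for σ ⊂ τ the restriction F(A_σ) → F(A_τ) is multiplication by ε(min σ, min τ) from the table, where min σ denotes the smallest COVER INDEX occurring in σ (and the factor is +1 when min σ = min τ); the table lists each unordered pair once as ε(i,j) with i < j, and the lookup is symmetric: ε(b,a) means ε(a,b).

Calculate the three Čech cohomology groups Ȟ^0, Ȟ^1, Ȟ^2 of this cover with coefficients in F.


nonempty overlaps:
  A12={q7,q18,q34} A13={q18,q20,q26} A14={q12,q26,q31} A15={q1,q12,q15} A16={q7,q15,q27} A23={q18,q25,q28} A24={q2,q3,q22} A25={q3,q14,q25} A26={q7,q22,q32} A34={q6,q16,q26} A35={q8,q13,q21,q25} A36={q8,q16,q17,q24} A45={q3,q4,q12} A46={q9,q16,q22} A56={q8,q15,q19}
  A123={q18} A126={q7} A134={q26} A145={q12} A156={q15} A235={q25} A245={q3} A246={q22} A346={q16} A356={q8}
C dims 6,15,10; δ0: rk 6, SNF 1^5·2; δ1: rk 9, SNF 1^9
degree 0: 6−6−0 = 0 → Ȟ^0 ≅ 0
degree 1: 15−9−6 = 0 plus torsion [2] → Ȟ^1 ≅ Z/2
degree 2: 10−0−9 = 1 → Ȟ^2 ≅ Z

Ȟ^0(U;F) ≅ 0, Ȟ^1(U;F) ≅ Z/2, Ȟ^2(U;F) ≅ Z


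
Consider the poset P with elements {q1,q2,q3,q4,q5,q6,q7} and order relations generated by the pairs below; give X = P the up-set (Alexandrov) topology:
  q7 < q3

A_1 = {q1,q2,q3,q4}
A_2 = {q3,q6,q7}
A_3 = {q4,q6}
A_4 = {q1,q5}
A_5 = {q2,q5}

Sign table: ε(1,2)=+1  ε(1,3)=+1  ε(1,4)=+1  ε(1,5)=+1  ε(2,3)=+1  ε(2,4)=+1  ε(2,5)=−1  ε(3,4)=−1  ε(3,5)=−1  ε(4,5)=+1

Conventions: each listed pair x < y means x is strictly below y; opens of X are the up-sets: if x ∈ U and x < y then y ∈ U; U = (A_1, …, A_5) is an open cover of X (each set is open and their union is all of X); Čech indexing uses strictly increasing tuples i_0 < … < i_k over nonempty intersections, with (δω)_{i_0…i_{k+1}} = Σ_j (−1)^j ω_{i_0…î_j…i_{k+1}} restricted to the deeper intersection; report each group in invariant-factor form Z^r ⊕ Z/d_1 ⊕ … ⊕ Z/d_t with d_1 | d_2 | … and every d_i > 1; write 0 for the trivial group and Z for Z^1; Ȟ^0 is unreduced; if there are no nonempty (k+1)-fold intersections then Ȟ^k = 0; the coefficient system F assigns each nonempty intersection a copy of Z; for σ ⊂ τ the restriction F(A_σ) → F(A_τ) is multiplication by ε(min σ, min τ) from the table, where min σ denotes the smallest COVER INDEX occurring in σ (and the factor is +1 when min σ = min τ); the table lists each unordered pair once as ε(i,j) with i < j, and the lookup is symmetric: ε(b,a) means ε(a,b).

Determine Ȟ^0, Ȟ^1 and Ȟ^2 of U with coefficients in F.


nonempty intersections:
  A12={q3} A13={q4} A14={q1} A15={q2} A23={q6} A45={q5}
C dims 5,6; δ0: rk 4, SNF 1^4
Ȟ^0: (5−4)−0=1 ⇒ Z
Ȟ^1: (6−0)−4=2 ⇒ Z^2
Ȟ^2: (0−0)−0=0 ⇒ 0

Ȟ^0(U;F) ≅ Z, Ȟ^1(U;F) ≅ Z^2, Ȟ^2(U;F) ≅ 0


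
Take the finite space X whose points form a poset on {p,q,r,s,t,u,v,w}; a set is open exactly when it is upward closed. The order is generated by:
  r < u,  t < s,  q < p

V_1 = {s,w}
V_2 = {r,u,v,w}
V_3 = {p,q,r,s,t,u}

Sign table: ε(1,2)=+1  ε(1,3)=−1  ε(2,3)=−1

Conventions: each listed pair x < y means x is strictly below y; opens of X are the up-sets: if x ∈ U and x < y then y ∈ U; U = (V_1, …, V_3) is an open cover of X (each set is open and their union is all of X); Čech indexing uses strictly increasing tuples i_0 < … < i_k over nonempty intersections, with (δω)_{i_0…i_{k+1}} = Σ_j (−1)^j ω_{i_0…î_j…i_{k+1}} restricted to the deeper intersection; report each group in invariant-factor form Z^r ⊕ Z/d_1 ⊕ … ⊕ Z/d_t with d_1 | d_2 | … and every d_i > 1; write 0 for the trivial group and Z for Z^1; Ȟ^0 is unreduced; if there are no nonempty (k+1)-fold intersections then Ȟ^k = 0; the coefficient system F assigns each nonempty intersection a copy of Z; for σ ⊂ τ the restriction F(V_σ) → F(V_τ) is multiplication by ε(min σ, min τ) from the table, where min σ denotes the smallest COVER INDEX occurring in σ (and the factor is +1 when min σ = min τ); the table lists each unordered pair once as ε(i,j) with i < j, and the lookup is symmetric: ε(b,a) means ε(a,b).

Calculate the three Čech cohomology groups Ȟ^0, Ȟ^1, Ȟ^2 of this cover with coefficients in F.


Ȟ^0 = Z, Ȟ^1 = Z and Ȟ^2 = 0

cover nerve:
  V12={w} V13={s} V23={r,u}
C dims 3,3; δ0: rk 2, SNF 1^2
Ȟ^0: (3−2)−0=1 ⇒ Z
Ȟ^1: (3−0)−2=1 ⇒ Z
Ȟ^2: (0−0)−0=0 ⇒ 0


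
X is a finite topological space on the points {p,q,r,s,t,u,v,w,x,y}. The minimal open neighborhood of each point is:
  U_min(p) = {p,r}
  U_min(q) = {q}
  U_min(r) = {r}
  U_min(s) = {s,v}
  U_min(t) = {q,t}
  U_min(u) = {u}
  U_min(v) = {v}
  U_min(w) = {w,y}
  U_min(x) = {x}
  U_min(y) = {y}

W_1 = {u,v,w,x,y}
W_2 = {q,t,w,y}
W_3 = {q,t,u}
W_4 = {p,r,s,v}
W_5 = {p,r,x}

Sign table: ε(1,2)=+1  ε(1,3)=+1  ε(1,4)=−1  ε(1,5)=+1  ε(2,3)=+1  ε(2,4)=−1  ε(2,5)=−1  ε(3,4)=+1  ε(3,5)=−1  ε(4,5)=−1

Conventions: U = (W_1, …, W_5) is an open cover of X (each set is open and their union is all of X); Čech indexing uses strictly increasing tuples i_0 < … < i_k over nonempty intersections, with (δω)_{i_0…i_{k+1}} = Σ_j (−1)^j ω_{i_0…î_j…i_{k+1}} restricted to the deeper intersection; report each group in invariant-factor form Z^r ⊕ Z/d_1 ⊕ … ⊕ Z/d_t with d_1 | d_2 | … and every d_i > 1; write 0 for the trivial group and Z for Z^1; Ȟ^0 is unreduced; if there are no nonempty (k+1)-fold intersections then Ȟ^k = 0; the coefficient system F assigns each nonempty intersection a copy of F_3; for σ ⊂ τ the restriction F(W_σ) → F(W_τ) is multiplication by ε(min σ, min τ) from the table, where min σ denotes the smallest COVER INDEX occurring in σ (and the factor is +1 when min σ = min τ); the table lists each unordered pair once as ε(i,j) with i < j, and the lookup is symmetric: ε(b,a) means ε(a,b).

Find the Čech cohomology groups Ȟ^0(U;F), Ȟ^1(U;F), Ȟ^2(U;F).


nerve of the cover:
  W12={w,y} W13={u} W14={v} W15={x} W23={q,t} W45={p,r}
C dims 5,6; δ0: rk_F3 4
Ȟ^0 = (5 − 4) − 0 = 1, so Ȟ^0 ≅ Z/3
Ȟ^1 = (6 − 0) − 4 = 2, so Ȟ^1 ≅ Z/3 ⊕ Z/3
Ȟ^2 = (0 − 0) − 0 = 0, so Ȟ^2 ≅ 0

Ȟ^0(U;F) ≅ Z/3,  Ȟ^1(U;F) ≅ Z/3 ⊕ Z/3,  Ȟ^2(U;F) ≅ 0


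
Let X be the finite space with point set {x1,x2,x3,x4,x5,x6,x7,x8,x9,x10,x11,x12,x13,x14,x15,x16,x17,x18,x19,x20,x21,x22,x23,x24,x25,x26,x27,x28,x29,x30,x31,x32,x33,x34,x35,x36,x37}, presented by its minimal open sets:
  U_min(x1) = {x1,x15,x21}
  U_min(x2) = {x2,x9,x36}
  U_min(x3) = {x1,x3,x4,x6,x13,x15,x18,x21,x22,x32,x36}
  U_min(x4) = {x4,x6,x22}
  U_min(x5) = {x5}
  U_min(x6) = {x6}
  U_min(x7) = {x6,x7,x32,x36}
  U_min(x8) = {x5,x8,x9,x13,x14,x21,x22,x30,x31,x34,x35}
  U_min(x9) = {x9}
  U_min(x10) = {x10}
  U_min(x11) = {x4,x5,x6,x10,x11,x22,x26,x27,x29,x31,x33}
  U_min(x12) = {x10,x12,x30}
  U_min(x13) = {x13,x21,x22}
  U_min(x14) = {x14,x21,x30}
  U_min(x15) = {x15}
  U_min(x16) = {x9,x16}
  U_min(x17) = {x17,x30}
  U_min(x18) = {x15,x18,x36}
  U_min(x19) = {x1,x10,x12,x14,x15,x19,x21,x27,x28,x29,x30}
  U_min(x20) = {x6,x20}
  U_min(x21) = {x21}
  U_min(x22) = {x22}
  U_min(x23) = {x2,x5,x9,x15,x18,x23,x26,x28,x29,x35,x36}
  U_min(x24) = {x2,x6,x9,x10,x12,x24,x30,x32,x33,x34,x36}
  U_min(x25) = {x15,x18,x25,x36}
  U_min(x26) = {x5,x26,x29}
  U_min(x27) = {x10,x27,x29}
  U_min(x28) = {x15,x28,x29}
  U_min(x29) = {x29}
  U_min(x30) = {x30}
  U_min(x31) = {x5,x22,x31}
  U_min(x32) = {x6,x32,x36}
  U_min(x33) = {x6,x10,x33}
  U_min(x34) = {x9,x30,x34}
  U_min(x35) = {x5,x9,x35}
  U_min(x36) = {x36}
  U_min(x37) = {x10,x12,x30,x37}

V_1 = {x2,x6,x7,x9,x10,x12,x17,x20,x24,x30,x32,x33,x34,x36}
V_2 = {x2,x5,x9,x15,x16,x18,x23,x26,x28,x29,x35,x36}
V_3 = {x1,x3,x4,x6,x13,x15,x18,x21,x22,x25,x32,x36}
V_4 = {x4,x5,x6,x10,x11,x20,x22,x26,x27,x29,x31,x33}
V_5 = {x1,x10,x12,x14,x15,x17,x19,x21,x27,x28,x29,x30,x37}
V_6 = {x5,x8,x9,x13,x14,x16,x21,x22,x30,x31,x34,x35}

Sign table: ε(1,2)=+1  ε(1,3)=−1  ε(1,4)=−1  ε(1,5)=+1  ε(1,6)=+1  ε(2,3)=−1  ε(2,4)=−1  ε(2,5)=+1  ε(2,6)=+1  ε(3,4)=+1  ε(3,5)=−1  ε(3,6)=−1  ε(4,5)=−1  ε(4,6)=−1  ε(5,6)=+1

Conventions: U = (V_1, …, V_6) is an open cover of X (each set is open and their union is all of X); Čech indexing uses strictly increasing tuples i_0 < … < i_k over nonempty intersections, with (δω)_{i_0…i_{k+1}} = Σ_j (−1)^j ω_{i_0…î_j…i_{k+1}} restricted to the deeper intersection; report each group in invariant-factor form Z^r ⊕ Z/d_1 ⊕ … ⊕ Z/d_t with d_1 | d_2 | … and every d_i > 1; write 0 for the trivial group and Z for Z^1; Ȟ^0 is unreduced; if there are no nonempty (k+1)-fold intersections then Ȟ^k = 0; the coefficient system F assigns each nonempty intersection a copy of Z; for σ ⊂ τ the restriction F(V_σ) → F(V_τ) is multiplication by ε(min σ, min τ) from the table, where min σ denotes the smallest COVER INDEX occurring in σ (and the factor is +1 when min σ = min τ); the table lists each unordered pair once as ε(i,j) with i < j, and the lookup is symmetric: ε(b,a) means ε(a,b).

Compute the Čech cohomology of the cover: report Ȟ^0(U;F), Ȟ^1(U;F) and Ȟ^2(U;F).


Ȟ^0(U;F) ≅ Z, Ȟ^1(U;F) ≅ 0, Ȟ^2(U;F) ≅ Z/2

cover nerve:
  V12={x2,x9,x36} V13={x6,x32,x36} V14={x6,x10,x20,x33} V15={x10,x12,x17,x30} V16={x9,x30,x34} V23={x15,x18,x36} V24={x5,x26,x29} V25={x15,x28,x29} V26={x5,x9,x16,x35} V34={x4,x6,x22} V35={x1,x15,x21} V36={x13,x21,x22} V45={x10,x27,x29} V46={x5,x22,x31} V56={x14,x21,x30}
  V123={x36} V126={x9} V134={x6} V145={x10} V156={x30} V235={x15} V245={x29} V246={x5} V346={x22} V356={x21}
C dims 6,15,10; δ0: rk 5, SNF 1^5; δ1: rk 10, SNF 1^9·2
Ȟ^0: (6−5)−0=1 ⇒ Z
Ȟ^1: (15−10)−5=0 ⇒ 0
Ȟ^2: (10−0)−10=0 plus torsion [2] ⇒ Z/2


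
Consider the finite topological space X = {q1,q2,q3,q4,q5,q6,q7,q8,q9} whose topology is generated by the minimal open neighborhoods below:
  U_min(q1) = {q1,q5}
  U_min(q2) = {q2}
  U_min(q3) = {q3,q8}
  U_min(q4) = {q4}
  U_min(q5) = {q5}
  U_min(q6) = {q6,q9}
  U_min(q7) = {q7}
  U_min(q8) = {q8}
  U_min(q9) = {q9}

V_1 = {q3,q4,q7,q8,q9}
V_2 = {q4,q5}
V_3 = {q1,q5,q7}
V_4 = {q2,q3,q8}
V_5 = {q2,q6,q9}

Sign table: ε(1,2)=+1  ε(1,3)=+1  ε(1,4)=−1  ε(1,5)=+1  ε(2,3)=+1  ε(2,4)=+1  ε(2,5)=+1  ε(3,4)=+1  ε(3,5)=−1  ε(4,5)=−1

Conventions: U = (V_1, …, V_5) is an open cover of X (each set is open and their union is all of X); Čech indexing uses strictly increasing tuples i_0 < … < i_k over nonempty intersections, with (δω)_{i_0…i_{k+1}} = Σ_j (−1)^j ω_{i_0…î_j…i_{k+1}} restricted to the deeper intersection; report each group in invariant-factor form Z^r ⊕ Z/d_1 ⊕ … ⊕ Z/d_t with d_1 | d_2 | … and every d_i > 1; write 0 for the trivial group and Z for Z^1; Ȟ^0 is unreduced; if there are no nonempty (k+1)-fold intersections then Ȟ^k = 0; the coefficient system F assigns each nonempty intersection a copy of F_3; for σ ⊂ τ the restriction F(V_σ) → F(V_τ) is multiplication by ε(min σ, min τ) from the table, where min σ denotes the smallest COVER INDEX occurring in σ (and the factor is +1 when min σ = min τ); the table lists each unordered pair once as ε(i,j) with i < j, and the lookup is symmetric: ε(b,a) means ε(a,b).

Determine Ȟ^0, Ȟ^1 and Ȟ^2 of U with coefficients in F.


Ȟ^0(U;F) ≅ Z/3; Ȟ^1(U;F) ≅ Z/3 ⊕ Z/3; Ȟ^2(U;F) ≅ 0

nonempty intersections:
  V12={q4} V13={q7} V14={q3,q8} V15={q9} V23={q5} V45={q2}
C dims 5,6; δ0: rk_F3 4
Ȟ^0: (5−4)−0=1 ⇒ Z/3
Ȟ^1: (6−0)−4=2 ⇒ Z/3 ⊕ Z/3
Ȟ^2: (0−0)−0=0 ⇒ 0


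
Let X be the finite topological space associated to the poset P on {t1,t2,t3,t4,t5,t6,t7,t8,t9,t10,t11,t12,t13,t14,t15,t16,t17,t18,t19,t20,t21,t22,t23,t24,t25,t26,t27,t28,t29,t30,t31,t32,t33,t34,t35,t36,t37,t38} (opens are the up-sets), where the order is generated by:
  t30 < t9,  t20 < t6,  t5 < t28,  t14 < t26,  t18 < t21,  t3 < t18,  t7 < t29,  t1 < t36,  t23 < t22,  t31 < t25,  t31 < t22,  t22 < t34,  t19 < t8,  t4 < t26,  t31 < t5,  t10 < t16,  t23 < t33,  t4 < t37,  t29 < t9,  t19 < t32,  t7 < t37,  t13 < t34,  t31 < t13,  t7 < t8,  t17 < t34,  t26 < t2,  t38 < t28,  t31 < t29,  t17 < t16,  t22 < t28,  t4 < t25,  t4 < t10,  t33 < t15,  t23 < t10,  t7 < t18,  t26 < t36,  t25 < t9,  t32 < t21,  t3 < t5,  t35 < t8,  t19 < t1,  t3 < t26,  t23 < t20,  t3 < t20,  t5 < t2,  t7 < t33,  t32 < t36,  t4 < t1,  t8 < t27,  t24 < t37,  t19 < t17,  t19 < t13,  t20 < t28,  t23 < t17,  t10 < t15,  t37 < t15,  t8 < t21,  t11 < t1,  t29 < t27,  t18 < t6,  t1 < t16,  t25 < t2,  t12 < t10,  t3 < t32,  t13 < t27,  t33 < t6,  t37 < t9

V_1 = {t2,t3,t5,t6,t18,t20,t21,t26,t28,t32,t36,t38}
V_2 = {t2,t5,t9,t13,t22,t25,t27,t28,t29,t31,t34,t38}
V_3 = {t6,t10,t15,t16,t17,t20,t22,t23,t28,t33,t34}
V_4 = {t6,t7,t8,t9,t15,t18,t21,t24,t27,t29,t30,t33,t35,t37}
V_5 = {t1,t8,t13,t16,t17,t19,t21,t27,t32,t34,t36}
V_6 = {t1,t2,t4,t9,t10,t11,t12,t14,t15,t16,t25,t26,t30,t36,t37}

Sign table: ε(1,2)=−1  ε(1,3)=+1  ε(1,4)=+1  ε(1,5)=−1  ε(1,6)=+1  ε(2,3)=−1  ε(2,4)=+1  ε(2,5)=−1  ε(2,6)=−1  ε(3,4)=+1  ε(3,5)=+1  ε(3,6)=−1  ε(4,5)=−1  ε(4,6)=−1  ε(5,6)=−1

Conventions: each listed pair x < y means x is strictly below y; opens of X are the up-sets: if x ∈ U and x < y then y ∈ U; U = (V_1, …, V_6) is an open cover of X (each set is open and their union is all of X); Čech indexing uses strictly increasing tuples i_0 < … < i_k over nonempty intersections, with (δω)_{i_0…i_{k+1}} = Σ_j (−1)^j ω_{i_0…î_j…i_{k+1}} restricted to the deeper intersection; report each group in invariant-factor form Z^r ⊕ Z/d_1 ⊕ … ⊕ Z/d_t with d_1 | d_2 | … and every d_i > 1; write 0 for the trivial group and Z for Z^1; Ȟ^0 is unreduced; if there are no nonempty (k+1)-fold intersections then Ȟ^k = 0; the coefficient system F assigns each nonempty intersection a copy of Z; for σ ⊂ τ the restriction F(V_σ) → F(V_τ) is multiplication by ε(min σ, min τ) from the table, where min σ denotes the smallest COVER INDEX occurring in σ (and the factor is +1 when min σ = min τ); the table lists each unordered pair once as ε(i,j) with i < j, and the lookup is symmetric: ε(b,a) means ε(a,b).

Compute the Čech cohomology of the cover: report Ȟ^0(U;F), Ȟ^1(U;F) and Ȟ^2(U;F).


Ȟ^0 = 0; Ȟ^1 = Z/2; Ȟ^2 = Z

nerve of the cover:
  V12={t2,t5,t28,t38} V13={t6,t20,t28} V14={t6,t18,t21} V15={t21,t32,t36} V16={t2,t26,t36} V23={t22,t28,t34} V24={t9,t27,t29} V25={t13,t27,t34} V26={t2,t9,t25} V34={t6,t15,t33} V35={t16,t17,t34} V36={t10,t15,t16} V45={t8,t21,t27} V46={t9,t15,t30,t37} V56={t1,t16,t36}
  V123={t28} V126={t2} V134={t6} V145={t21} V156={t36} V235={t34} V245={t27} V246={t9} V346={t15} V356={t16}
C dims 6,15,10; δ0: rk 6, SNF 1^5·2; δ1: rk 9, SNF 1^9
Ȟ^0 = (6 − 6) − 0 = 0, so Ȟ^0 ≅ 0
Ȟ^1 = (15 − 9) − 6 = 0 plus torsion [2], so Ȟ^1 ≅ Z/2
Ȟ^2 = (10 − 0) − 9 = 1, so Ȟ^2 ≅ Z


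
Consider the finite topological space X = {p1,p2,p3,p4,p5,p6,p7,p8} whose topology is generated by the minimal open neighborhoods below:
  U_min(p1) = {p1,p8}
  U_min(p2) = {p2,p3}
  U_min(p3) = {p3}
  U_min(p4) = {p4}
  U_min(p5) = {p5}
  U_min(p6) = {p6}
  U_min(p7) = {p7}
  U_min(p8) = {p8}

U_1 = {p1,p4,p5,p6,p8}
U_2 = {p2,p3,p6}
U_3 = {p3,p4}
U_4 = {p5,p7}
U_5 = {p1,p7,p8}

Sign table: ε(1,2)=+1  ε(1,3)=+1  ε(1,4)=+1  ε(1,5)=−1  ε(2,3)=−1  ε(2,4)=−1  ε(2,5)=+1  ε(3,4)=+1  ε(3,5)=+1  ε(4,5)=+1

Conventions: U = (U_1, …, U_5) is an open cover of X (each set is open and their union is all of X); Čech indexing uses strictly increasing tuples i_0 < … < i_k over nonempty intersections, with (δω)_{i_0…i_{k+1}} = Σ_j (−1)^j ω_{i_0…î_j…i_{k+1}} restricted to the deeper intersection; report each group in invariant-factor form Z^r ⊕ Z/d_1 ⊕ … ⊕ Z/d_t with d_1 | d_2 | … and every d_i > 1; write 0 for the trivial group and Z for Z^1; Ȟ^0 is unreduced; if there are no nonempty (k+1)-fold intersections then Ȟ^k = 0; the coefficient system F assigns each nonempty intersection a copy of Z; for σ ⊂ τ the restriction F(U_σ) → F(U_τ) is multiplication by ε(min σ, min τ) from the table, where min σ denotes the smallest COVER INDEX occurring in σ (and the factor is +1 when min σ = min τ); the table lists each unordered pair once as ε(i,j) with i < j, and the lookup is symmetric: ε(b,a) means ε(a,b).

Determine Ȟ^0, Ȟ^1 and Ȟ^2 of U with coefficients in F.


Ȟ^0(U;F) ≅ 0, Ȟ^1(U;F) ≅ Z ⊕ Z/2 and Ȟ^2(U;F) ≅ 0

nerve of the cover:
  U12={p6} U13={p4} U14={p5} U15={p1,p8} U23={p3} U45={p7}
C dims 5,6; δ0: rk 5, SNF 1^4·2
Ȟ^0 = (5 − 5) − 0 = 0, so Ȟ^0 ≅ 0
Ȟ^1 = (6 − 0) − 5 = 1 plus torsion [2], so Ȟ^1 ≅ Z ⊕ Z/2
Ȟ^2 = (0 − 0) − 0 = 0, so Ȟ^2 ≅ 0


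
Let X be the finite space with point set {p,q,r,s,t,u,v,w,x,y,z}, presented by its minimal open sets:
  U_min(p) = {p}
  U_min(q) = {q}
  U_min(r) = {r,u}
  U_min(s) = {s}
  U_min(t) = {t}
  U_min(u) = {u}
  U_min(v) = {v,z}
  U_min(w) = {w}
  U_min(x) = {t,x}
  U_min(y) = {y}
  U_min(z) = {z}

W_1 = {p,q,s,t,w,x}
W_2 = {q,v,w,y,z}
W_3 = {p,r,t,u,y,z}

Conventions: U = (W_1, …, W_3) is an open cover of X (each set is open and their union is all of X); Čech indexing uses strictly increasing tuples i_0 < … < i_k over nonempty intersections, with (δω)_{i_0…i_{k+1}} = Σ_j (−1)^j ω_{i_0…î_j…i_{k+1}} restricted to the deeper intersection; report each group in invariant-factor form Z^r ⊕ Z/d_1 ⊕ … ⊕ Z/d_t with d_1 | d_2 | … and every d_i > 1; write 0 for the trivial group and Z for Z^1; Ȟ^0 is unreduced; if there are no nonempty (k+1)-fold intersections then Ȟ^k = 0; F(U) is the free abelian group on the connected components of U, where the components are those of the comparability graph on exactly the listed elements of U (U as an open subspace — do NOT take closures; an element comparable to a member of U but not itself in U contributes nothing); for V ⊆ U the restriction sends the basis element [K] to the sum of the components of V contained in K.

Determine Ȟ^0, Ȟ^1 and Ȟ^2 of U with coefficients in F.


nonempty overlaps:
  W12={q,w} W13={p,t} W23={y,z}
components per intersection:
  W1: {p} {q} {s} {t,x} {w}
  W2: {q} {v,z} {w} {y}
  W3: {p} {r,u} {t} {y} {z}
  W12: {q} {w}
  W13: {p} {t}
  W23: {y} {z}
C dims 14,6; δ0: rk 6, SNF 1^6
degree 0: 14−6−0 = 8 → Ȟ^0 ≅ Z^8
degree 1: 6−0−6 = 0 → Ȟ^1 ≅ 0
degree 2: 0−0−0 = 0 → Ȟ^2 ≅ 0

Ȟ^0 ≅ Z^8; Ȟ^1 ≅ 0; Ȟ^2 ≅ 0
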